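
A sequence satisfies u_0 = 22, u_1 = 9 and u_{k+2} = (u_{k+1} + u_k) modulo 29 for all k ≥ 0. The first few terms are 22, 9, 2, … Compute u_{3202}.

u_0 = 22; u_1 = 9; u_2 = 2; u_3 = 11; u_4 = 13; u_5 = 24; u_6 = 8; u_7 = 3; u_8 = 11; u_9 = 14; u_{10} = 25; u_{11} = 10; u_{12} = 6; u_{13} = 16; u_{14} = 22; u_{15} = 9.
The sequence repeats with period 14.
So u_{3202} = u_{0 + ((3202-0) mod 14)} = u_{10} = 25.

25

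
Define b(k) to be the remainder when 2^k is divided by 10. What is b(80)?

6

We have b(0) = 1,  b(1) = 2,  b(2) = 4,  b(3) = 8,  b(4) = 6,  b(5) = 2.
Since b(5) = b(1) = 2, the sequence is eventually periodic: after a pre-period of length 1 it cycles with period 4.
For k ≥ 1, b(k) depends only on (k - 1) mod 4. (80 - 1) mod 4 = 3, so b(80) = b(4) = 6.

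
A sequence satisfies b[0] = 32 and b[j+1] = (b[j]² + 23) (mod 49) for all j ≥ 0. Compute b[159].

Listing terms: b[0] = 32, b[1] = 18, b[2] = 4, b[3] = 39, b[4] = 25, b[5] = 11, b[6] = 46, b[7] = 32.
The sequence repeats with period 7.
So b[159] = b[0 + ((159-0) mod 7)] = b[5] = 11.

11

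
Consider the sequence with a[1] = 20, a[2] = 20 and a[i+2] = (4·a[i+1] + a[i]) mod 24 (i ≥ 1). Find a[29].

4

Listing terms: a[1] = 20, a[2] = 20, a[3] = 4, a[4] = 12, a[5] = 4, a[6] = 4, a[7] = 20, a[8] = 12, a[9] = 20, a[10] = 20.
Since (a[9], a[10]) = (a[1], a[2]) = (20, 20) (two consecutive terms determine the rest), the sequence is periodic with period 8.
(29 - 1) mod 8 = 4, so a[29] = a[5] = 4.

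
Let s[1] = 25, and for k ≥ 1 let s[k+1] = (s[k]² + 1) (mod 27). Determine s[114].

26

s[1] = 25, s[2] = 5, s[3] = 26, s[4] = 2, s[5] = 5.
Since s[5] = s[2] = 5, the sequence is eventually periodic: after a pre-period of length 1 it cycles with period 3.
For k ≥ 2, s[k] depends only on (k - 2) mod 3. (114 - 2) mod 3 = 1, so s[114] = s[3] = 26.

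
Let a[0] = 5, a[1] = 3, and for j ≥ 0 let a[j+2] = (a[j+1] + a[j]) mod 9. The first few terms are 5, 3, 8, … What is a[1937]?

6

We have a[0] = 5, a[1] = 3, a[2] = 8, a[3] = 2, a[4] = 1, a[5] = 3, a[6] = 4, a[7] = 7, a[8] = 2, a[9] = 0, a[10] = 2, a[11] = 2, a[12] = 4, a[13] = 6, a[14] = 1, a[15] = 7, a[16] = 8, a[17] = 6, a[18] = 5, a[19] = 2, a[20] = 7, a[21] = 0, a[22] = 7, a[23] = 7, a[24] = 5, a[25] = 3.
The sequence repeats with period 24.
So a[1937] = a[0 + ((1937-0) mod 24)] = a[17] = 6.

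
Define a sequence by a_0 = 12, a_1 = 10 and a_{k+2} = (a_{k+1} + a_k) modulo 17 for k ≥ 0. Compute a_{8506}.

Listing terms: a_0 = 12; a_1 = 10; a_2 = 5; a_3 = 15; a_4 = 3; a_5 = 1; a_6 = 4; a_7 = 5; a_8 = 9; a_9 = 14; a_{10} = 6; a_{11} = 3; a_{12} = 9; a_{13} = 12; a_{14} = 4; a_{15} = 16; a_{16} = 3; a_{17} = 2; a_{18} = 5; a_{19} = 7; a_{20} = 12; a_{21} = 2; a_{22} = 14; a_{23} = 16; a_{24} = 13; a_{25} = 12; a_{26} = 8; a_{27} = 3; a_{28} = 11; a_{29} = 14; a_{30} = 8; a_{31} = 5; a_{32} = 13; a_{33} = 1; a_{34} = 14; a_{35} = 15; a_{36} = 12; a_{37} = 10.
The sequence repeats with period 36.
So a_{8506} = a_{0 + ((8506-0) mod 36)} = a_{10} = 6.

6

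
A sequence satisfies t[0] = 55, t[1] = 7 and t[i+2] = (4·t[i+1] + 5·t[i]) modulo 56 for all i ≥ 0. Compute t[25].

We have t[0] = 55; t[1] = 7; t[2] = 23; t[3] = 15; t[4] = 7; t[5] = 47; t[6] = 55; t[7] = 7.
The sequence repeats with period 6.
So t[25] = t[0 + ((25-0) mod 6)] = t[1] = 7.

7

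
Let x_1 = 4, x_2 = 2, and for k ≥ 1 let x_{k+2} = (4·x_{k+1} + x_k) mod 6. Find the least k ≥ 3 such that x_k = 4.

Listing terms: x_1 = 4; x_2 = 2; x_3 = 0; x_4 = 2; x_5 = 2; x_6 = 4; x_7 = 0; x_8 = 4; x_9 = 4; x_{10} = 2.
Since (x_9, x_{10}) = (x_1, x_2) = (4, 2) (two consecutive terms determine the rest), the sequence is periodic with period 8.
The value 4 first appears (with k ≥ 3) at x_6.

6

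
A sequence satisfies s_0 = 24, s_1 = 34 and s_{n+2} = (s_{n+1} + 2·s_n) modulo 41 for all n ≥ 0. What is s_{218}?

Listing terms: s_0 = 24; s_1 = 34; s_2 = 0; s_3 = 27; s_4 = 27; s_5 = 40; s_6 = 12; s_7 = 10; s_8 = 34; s_9 = 13; s_{10} = 40; s_{11} = 25; s_{12} = 23; s_{13} = 32; s_{14} = 37; s_{15} = 19; s_{16} = 11; s_{17} = 8; s_{18} = 30; s_{19} = 5; s_{20} = 24; s_{21} = 34.
The sequence repeats with period 20.
So s_{218} = s_{0 + ((218-0) mod 20)} = s_{18} = 30.

30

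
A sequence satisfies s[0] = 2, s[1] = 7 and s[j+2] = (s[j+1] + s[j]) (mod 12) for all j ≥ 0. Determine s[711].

We have s[0] = 2, s[1] = 7, s[2] = 9, s[3] = 4, s[4] = 1, s[5] = 5, s[6] = 6, s[7] = 11, s[8] = 5, s[9] = 4, s[10] = 9, s[11] = 1, s[12] = 10, s[13] = 11, s[14] = 9, s[15] = 8, s[16] = 5, s[17] = 1, s[18] = 6, s[19] = 7, s[20] = 1, s[21] = 8, s[22] = 9, s[23] = 5, s[24] = 2, s[25] = 7.
The sequence repeats with period 24.
(711 - 0) mod 24 = 15, so s[711] = s[15] = 8.

8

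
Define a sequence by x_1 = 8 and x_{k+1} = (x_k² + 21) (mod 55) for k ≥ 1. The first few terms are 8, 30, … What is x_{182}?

30

We have x_1 = 8,  x_2 = 30,  x_3 = 41,  x_4 = 52,  x_5 = 30.
Since x_5 = x_2 = 30, the sequence is eventually periodic: after a pre-period of length 1 it cycles with period 3.
For k ≥ 2, x_k depends only on (k - 2) mod 3. (182 - 2) mod 3 = 0, so x_{182} = x_2 = 30.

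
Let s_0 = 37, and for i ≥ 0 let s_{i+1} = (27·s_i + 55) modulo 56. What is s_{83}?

18

We have s_0 = 37,  s_1 = 46,  s_2 = 9,  s_3 = 18,  s_4 = 37.
The sequence repeats with period 4.
So s_{83} = s_{0 + ((83-0) mod 4)} = s_3 = 18.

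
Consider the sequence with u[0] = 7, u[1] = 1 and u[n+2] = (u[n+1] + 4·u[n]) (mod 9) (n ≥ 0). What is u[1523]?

Computing terms: u[0] = 7, u[1] = 1, u[2] = 2, u[3] = 6, u[4] = 5, u[5] = 2, u[6] = 4, u[7] = 3, u[8] = 1, u[9] = 4, u[10] = 8, u[11] = 6, u[12] = 2, u[13] = 8, u[14] = 7, u[15] = 3, u[16] = 4, u[17] = 7, u[18] = 5, u[19] = 6, u[20] = 8, u[21] = 5, u[22] = 1, u[23] = 3, u[24] = 7, u[25] = 1.
Since (u[24], u[25]) = (u[0], u[1]) = (7, 1) (two consecutive terms determine the rest), the sequence is periodic with period 24.
(1523 - 0) mod 24 = 11, so u[1523] = u[11] = 6.

6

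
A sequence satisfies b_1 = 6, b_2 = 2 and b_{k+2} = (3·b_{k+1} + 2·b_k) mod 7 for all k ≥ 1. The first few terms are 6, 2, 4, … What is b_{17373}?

Listing terms: b_1 = 6, b_2 = 2, b_3 = 4, b_4 = 2, b_5 = 0, b_6 = 4, b_7 = 5, b_8 = 2, b_9 = 2, b_{10} = 3, b_{11} = 6, b_{12} = 3, b_{13} = 0, b_{14} = 6, b_{15} = 4, b_{16} = 3, b_{17} = 3, b_{18} = 1, b_{19} = 2, b_{20} = 1, b_{21} = 0, b_{22} = 2, b_{23} = 6, b_{24} = 1, b_{25} = 1, b_{26} = 5, b_{27} = 3, b_{28} = 5, b_{29} = 0, b_{30} = 3, b_{31} = 2, b_{32} = 5, b_{33} = 5, b_{34} = 4, b_{35} = 1, b_{36} = 4, b_{37} = 0, b_{38} = 1, b_{39} = 3, b_{40} = 4, b_{41} = 4, b_{42} = 6, b_{43} = 5, b_{44} = 6, b_{45} = 0, b_{46} = 5, b_{47} = 1, b_{48} = 6, b_{49} = 6, b_{50} = 2.
Since (b_{49}, b_{50}) = (b_1, b_2) = (6, 2) (two consecutive terms determine the rest), the sequence is periodic with period 48.
(17373 - 1) mod 48 = 44, so b_{17373} = b_{45} = 0.

0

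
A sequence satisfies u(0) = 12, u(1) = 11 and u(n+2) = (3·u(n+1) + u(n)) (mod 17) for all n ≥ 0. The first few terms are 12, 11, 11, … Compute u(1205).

u(0) = 12, u(1) = 11, u(2) = 11, u(3) = 10, u(4) = 7, u(5) = 14, u(6) = 15, u(7) = 8, u(8) = 5, u(9) = 6, u(10) = 6, u(11) = 7, u(12) = 10, u(13) = 3, u(14) = 2, u(15) = 9, u(16) = 12, u(17) = 11.
Since (u(16), u(17)) = (u(0), u(1)) = (12, 11) (two consecutive terms determine the rest), the sequence is periodic with period 16.
So u(1205) = u(0 + ((1205-0) mod 16)) = u(5) = 14.

14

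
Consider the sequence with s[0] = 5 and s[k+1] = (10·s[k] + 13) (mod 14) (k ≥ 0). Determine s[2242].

1

We have s[0] = 5; s[1] = 7; s[2] = 13; s[3] = 3; s[4] = 1; s[5] = 9; s[6] = 5.
The sequence repeats with period 6.
(2242 - 0) mod 6 = 4, so s[2242] = s[4] = 1.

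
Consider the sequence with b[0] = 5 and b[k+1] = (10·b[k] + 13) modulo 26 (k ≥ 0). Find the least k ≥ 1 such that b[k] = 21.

Computing terms: b[0] = 5, b[1] = 11, b[2] = 19, b[3] = 21, b[4] = 15, b[5] = 7, b[6] = 5.
Since b[6] = b[0] = 5, the sequence is periodic with period 6.
The value 21 first appears (with k ≥ 1) at b[3].

3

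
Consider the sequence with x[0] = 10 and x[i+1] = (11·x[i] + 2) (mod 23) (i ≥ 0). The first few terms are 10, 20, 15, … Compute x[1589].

14

Listing terms: x[0] = 10, x[1] = 20, x[2] = 15, x[3] = 6, x[4] = 22, x[5] = 14, x[6] = 18, x[7] = 16, x[8] = 17, x[9] = 5, x[10] = 11, x[11] = 8, x[12] = 21, x[13] = 3, x[14] = 12, x[15] = 19, x[16] = 4, x[17] = 0, x[18] = 2, x[19] = 1, x[20] = 13, x[21] = 7, x[22] = 10.
Since x[22] = x[0] = 10, the sequence is periodic with period 22.
(1589 - 0) mod 22 = 5, so x[1589] = x[5] = 14.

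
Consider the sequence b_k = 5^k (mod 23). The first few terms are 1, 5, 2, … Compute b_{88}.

1

Listing terms: b_0 = 1,  b_1 = 5,  b_2 = 2,  b_3 = 10,  b_4 = 4,  b_5 = 20,  b_6 = 8,  b_7 = 17,  b_8 = 16,  b_9 = 11,  b_{10} = 9,  b_{11} = 22,  b_{12} = 18,  b_{13} = 21,  b_{14} = 13,  b_{15} = 19,  b_{16} = 3,  b_{17} = 15,  b_{18} = 6,  b_{19} = 7,  b_{20} = 12,  b_{21} = 14,  b_{22} = 1.
The sequence repeats with period 22.
So b_{88} = b_{0 + ((88-0) mod 22)} = b_0 = 1.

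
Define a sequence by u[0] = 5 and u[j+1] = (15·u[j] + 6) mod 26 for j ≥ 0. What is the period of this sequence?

We have u[0] = 5,  u[1] = 3,  u[2] = 25,  u[3] = 17,  u[4] = 1,  u[5] = 21,  u[6] = 9,  u[7] = 11,  u[8] = 15,  u[9] = 23,  u[10] = 13,  u[11] = 19,  u[12] = 5.
The sequence repeats with period 12.

12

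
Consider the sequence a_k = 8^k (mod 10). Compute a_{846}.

4

We have a_1 = 8,  a_2 = 4,  a_3 = 2,  a_4 = 6,  a_5 = 8.
Since a_5 = a_1 = 8, the sequence is periodic with period 4.
(846 - 1) mod 4 = 1, so a_{846} = a_2 = 4.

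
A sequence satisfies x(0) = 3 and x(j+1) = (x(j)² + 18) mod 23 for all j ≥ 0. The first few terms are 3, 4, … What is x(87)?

1

We have x(0) = 3; x(1) = 4; x(2) = 11; x(3) = 1; x(4) = 19; x(5) = 11.
Since x(5) = x(2) = 11, the sequence is eventually periodic: after a pre-period of length 2 it cycles with period 3.
For j ≥ 2, x(j) depends only on (j - 2) mod 3. (87 - 2) mod 3 = 1, so x(87) = x(3) = 1.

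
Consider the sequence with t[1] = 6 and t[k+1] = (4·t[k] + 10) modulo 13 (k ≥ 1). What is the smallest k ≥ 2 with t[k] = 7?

5

Listing terms: t[1] = 6, t[2] = 8, t[3] = 3, t[4] = 9, t[5] = 7, t[6] = 12, t[7] = 6.
The sequence repeats with period 6.
The value 7 first appears (with k ≥ 2) at t[5].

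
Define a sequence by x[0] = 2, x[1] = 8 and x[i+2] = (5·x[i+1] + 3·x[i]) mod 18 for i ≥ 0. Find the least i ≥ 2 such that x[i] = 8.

5

Computing terms: x[0] = 2,  x[1] = 8,  x[2] = 10,  x[3] = 2,  x[4] = 4,  x[5] = 8,  x[6] = 16,  x[7] = 14,  x[8] = 10,  x[9] = 2.
Since (x[8], x[9]) = (x[2], x[3]) = (10, 2) (two consecutive terms determine the rest), the sequence is eventually periodic: after a pre-period of length 2 it cycles with period 6.
The value 8 first appears (with i ≥ 2) at x[5].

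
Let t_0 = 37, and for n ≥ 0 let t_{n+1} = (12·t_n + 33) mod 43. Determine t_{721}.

15

t_0 = 37,  t_1 = 4,  t_2 = 38,  t_3 = 16,  t_4 = 10,  t_5 = 24,  t_6 = 20,  t_7 = 15,  t_8 = 41,  t_9 = 9,  t_{10} = 12,  t_{11} = 5,  t_{12} = 7,  t_{13} = 31,  t_{14} = 18,  t_{15} = 34,  t_{16} = 11,  t_{17} = 36,  t_{18} = 35,  t_{19} = 23,  t_{20} = 8,  t_{21} = 0,  t_{22} = 33,  t_{23} = 42,  t_{24} = 21,  t_{25} = 27,  t_{26} = 13,  t_{27} = 17,  t_{28} = 22,  t_{29} = 39,  t_{30} = 28,  t_{31} = 25,  t_{32} = 32,  t_{33} = 30,  t_{34} = 6,  t_{35} = 19,  t_{36} = 3,  t_{37} = 26,  t_{38} = 1,  t_{39} = 2,  t_{40} = 14,  t_{41} = 29,  t_{42} = 37.
Since t_{42} = t_0 = 37, the sequence is periodic with period 42.
So t_{721} = t_{0 + ((721-0) mod 42)} = t_7 = 15.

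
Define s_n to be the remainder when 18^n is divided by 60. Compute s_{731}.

12

s_1 = 18; s_2 = 24; s_3 = 12; s_4 = 36; s_5 = 48; s_6 = 24.
Since s_6 = s_2 = 24, the sequence is eventually periodic: after a pre-period of length 1 it cycles with period 4.
For n ≥ 2, s_n depends only on (n - 2) mod 4. (731 - 2) mod 4 = 1, so s_{731} = s_3 = 12.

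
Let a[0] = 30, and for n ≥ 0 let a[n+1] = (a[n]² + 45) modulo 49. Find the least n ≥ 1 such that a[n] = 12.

a[0] = 30; a[1] = 14; a[2] = 45; a[3] = 12; a[4] = 42; a[5] = 45.
Since a[5] = a[2] = 45, the sequence is eventually periodic: after a pre-period of length 2 it cycles with period 3.
The value 12 first appears (with n ≥ 1) at a[3].

3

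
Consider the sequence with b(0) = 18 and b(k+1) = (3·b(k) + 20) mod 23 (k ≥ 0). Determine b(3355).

18

Listing terms: b(0) = 18; b(1) = 5; b(2) = 12; b(3) = 10; b(4) = 4; b(5) = 9; b(6) = 1; b(7) = 0; b(8) = 20; b(9) = 11; b(10) = 7; b(11) = 18.
Since b(11) = b(0) = 18, the sequence is periodic with period 11.
So b(3355) = b(0 + ((3355-0) mod 11)) = b(0) = 18.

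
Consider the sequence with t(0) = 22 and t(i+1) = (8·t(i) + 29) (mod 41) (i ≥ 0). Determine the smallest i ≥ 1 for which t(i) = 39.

Listing terms: t(0) = 22; t(1) = 0; t(2) = 29; t(3) = 15; t(4) = 26; t(5) = 32; t(6) = 39; t(7) = 13; t(8) = 10; t(9) = 27; t(10) = 40; t(11) = 21; t(12) = 33; t(13) = 6; t(14) = 36; t(15) = 30; t(16) = 23; t(17) = 8; t(18) = 11; t(19) = 35; t(20) = 22.
Since t(20) = t(0) = 22, the sequence is periodic with period 20.
The value 39 first appears (with i ≥ 1) at t(6).

6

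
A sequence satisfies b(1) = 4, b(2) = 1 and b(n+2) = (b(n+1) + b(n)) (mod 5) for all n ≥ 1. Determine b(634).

Listing terms: b(1) = 4,  b(2) = 1,  b(3) = 0,  b(4) = 1,  b(5) = 1,  b(6) = 2,  b(7) = 3,  b(8) = 0,  b(9) = 3,  b(10) = 3,  b(11) = 1,  b(12) = 4,  b(13) = 0,  b(14) = 4,  b(15) = 4,  b(16) = 3,  b(17) = 2,  b(18) = 0,  b(19) = 2,  b(20) = 2,  b(21) = 4,  b(22) = 1.
The sequence repeats with period 20.
(634 - 1) mod 20 = 13, so b(634) = b(14) = 4.

4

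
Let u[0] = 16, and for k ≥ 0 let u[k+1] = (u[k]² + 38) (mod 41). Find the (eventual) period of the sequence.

3

Listing terms: u[0] = 16, u[1] = 7, u[2] = 5, u[3] = 22, u[4] = 30, u[5] = 36, u[6] = 22.
Since u[6] = u[3] = 22, the sequence is eventually periodic: after a pre-period of length 3 it cycles with period 3.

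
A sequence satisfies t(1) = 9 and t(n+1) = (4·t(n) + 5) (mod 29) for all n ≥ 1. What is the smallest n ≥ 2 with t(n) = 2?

Computing terms: t(1) = 9; t(2) = 12; t(3) = 24; t(4) = 14; t(5) = 3; t(6) = 17; t(7) = 15; t(8) = 7; t(9) = 4; t(10) = 21; t(11) = 2; t(12) = 13; t(13) = 28; t(14) = 1; t(15) = 9.
Since t(15) = t(1) = 9, the sequence is periodic with period 14.
The value 2 first appears (with n ≥ 2) at t(11).

11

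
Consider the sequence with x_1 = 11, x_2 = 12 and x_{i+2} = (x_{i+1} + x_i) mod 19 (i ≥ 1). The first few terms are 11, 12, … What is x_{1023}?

Computing terms: x_1 = 11; x_2 = 12; x_3 = 4; x_4 = 16; x_5 = 1; x_6 = 17; x_7 = 18; x_8 = 16; x_9 = 15; x_{10} = 12; x_{11} = 8; x_{12} = 1; x_{13} = 9; x_{14} = 10; x_{15} = 0; x_{16} = 10; x_{17} = 10; x_{18} = 1; x_{19} = 11; x_{20} = 12.
The sequence repeats with period 18.
So x_{1023} = x_{1 + ((1023-1) mod 18)} = x_{15} = 0.

0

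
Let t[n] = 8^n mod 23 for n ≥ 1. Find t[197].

Computing terms: t[1] = 8, t[2] = 18, t[3] = 6, t[4] = 2, t[5] = 16, t[6] = 13, t[7] = 12, t[8] = 4, t[9] = 9, t[10] = 3, t[11] = 1, t[12] = 8.
The sequence repeats with period 11.
So t[197] = t[1 + ((197-1) mod 11)] = t[10] = 3.

3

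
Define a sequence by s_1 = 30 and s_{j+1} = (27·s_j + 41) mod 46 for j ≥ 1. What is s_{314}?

35

We have s_1 = 30, s_2 = 23, s_3 = 18, s_4 = 21, s_5 = 10, s_6 = 35, s_7 = 20, s_8 = 29, s_9 = 42, s_{10} = 25, s_{11} = 26, s_{12} = 7, s_{13} = 0, s_{14} = 41, s_{15} = 44, s_{16} = 33, s_{17} = 12, s_{18} = 43, s_{19} = 6, s_{20} = 19, s_{21} = 2, s_{22} = 3, s_{23} = 30.
The sequence repeats with period 22.
So s_{314} = s_{1 + ((314-1) mod 22)} = s_6 = 35.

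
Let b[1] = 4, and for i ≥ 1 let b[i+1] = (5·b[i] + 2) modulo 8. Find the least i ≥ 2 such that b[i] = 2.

4

Computing terms: b[1] = 4, b[2] = 6, b[3] = 0, b[4] = 2, b[5] = 4.
The sequence repeats with period 4.
The value 2 first appears (with i ≥ 2) at b[4].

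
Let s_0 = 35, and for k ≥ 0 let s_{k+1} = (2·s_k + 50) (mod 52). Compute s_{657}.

50

s_0 = 35, s_1 = 16, s_2 = 30, s_3 = 6, s_4 = 10, s_5 = 18, s_6 = 34, s_7 = 14, s_8 = 26, s_9 = 50, s_{10} = 46, s_{11} = 38, s_{12} = 22, s_{13} = 42, s_{14} = 30.
Since s_{14} = s_2 = 30, the sequence is eventually periodic: after a pre-period of length 2 it cycles with period 12.
For k ≥ 2, s_k depends only on (k - 2) mod 12. (657 - 2) mod 12 = 7, so s_{657} = s_9 = 50.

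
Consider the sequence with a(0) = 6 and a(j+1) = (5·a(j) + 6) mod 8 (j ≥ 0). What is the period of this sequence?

Listing terms: a(0) = 6; a(1) = 4; a(2) = 2; a(3) = 0; a(4) = 6.
The sequence repeats with period 4.

4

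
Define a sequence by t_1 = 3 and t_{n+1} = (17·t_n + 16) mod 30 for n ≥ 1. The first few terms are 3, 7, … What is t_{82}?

Computing terms: t_1 = 3,  t_2 = 7,  t_3 = 15,  t_4 = 1,  t_5 = 3.
The sequence repeats with period 4.
So t_{82} = t_{1 + ((82-1) mod 4)} = t_2 = 7.

7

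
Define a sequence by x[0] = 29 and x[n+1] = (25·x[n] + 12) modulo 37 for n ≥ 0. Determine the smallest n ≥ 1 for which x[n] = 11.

x[0] = 29; x[1] = 34; x[2] = 11; x[3] = 28; x[4] = 9; x[5] = 15; x[6] = 17; x[7] = 30; x[8] = 22; x[9] = 7; x[10] = 2; x[11] = 25; x[12] = 8; x[13] = 27; x[14] = 21; x[15] = 19; x[16] = 6; x[17] = 14; x[18] = 29.
Since x[18] = x[0] = 29, the sequence is periodic with period 18.
The value 11 first appears (with n ≥ 1) at x[2].

2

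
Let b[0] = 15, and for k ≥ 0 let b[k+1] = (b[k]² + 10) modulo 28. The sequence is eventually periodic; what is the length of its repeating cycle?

3

Computing terms: b[0] = 15, b[1] = 11, b[2] = 19, b[3] = 7, b[4] = 3, b[5] = 19.
Since b[5] = b[2] = 19, the sequence is eventually periodic: after a pre-period of length 2 it cycles with period 3.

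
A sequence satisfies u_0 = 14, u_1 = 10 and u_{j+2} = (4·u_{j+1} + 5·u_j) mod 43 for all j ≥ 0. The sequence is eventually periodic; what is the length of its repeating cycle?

u_0 = 14,  u_1 = 10,  u_2 = 24,  u_3 = 17,  u_4 = 16,  u_5 = 20,  u_6 = 31,  u_7 = 9,  u_8 = 19,  u_9 = 35,  u_{10} = 20,  u_{11} = 40,  u_{12} = 2,  u_{13} = 36,  u_{14} = 25,  u_{15} = 22,  u_{16} = 41,  u_{17} = 16,  u_{18} = 11,  u_{19} = 38,  u_{20} = 35,  u_{21} = 29,  u_{22} = 33,  u_{23} = 19,  u_{24} = 26,  u_{25} = 27,  u_{26} = 23,  u_{27} = 12,  u_{28} = 34,  u_{29} = 24,  u_{30} = 8,  u_{31} = 23,  u_{32} = 3,  u_{33} = 41,  u_{34} = 7,  u_{35} = 18,  u_{36} = 21,  u_{37} = 2,  u_{38} = 27,  u_{39} = 32,  u_{40} = 5,  u_{41} = 8,  u_{42} = 14,  u_{43} = 10.
Since (u_{42}, u_{43}) = (u_0, u_1) = (14, 10) (two consecutive terms determine the rest), the sequence is periodic with period 42.

42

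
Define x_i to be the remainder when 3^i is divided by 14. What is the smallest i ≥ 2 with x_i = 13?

3

Computing terms: x_1 = 3,  x_2 = 9,  x_3 = 13,  x_4 = 11,  x_5 = 5,  x_6 = 1,  x_7 = 3.
Since x_7 = x_1 = 3, the sequence is periodic with period 6.
The value 13 first appears (with i ≥ 2) at x_3.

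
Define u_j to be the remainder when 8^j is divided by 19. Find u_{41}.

We have u_1 = 8; u_2 = 7; u_3 = 18; u_4 = 11; u_5 = 12; u_6 = 1; u_7 = 8.
Since u_7 = u_1 = 8, the sequence is periodic with period 6.
So u_{41} = u_{1 + ((41-1) mod 6)} = u_5 = 12.

12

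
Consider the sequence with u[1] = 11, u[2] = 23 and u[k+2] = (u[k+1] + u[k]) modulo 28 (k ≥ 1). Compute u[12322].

Computing terms: u[1] = 11, u[2] = 23, u[3] = 6, u[4] = 1, u[5] = 7, u[6] = 8, u[7] = 15, u[8] = 23, u[9] = 10, u[10] = 5, u[11] = 15, u[12] = 20, u[13] = 7, u[14] = 27, u[15] = 6, u[16] = 5, u[17] = 11, u[18] = 16, u[19] = 27, u[20] = 15, u[21] = 14, u[22] = 1, u[23] = 15, u[24] = 16, u[25] = 3, u[26] = 19, u[27] = 22, u[28] = 13, u[29] = 7, u[30] = 20, u[31] = 27, u[32] = 19, u[33] = 18, u[34] = 9, u[35] = 27, u[36] = 8, u[37] = 7, u[38] = 15, u[39] = 22, u[40] = 9, u[41] = 3, u[42] = 12, u[43] = 15, u[44] = 27, u[45] = 14, u[46] = 13, u[47] = 27, u[48] = 12, u[49] = 11, u[50] = 23.
The sequence repeats with period 48.
So u[12322] = u[1 + ((12322-1) mod 48)] = u[34] = 9.

9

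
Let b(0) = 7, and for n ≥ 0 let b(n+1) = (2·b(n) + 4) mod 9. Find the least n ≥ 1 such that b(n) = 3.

3

Listing terms: b(0) = 7,  b(1) = 0,  b(2) = 4,  b(3) = 3,  b(4) = 1,  b(5) = 6,  b(6) = 7.
The sequence repeats with period 6.
The value 3 first appears (with n ≥ 1) at b(3).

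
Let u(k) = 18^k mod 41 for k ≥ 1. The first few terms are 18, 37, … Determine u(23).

Listing terms: u(1) = 18; u(2) = 37; u(3) = 10; u(4) = 16; u(5) = 1; u(6) = 18.
Since u(6) = u(1) = 18, the sequence is periodic with period 5.
(23 - 1) mod 5 = 2, so u(23) = u(3) = 10.

10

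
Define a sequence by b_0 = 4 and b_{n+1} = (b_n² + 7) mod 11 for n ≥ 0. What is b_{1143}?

We have b_0 = 4, b_1 = 1, b_2 = 8, b_3 = 5, b_4 = 10, b_5 = 8.
Since b_5 = b_2 = 8, the sequence is eventually periodic: after a pre-period of length 2 it cycles with period 3.
For n ≥ 2, b_n depends only on (n - 2) mod 3. (1143 - 2) mod 3 = 1, so b_{1143} = b_3 = 5.

5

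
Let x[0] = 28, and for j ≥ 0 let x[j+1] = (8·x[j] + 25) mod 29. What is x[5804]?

x[0] = 28; x[1] = 17; x[2] = 16; x[3] = 8; x[4] = 2; x[5] = 12; x[6] = 5; x[7] = 7; x[8] = 23; x[9] = 6; x[10] = 15; x[11] = 0; x[12] = 25; x[13] = 22; x[14] = 27; x[15] = 9; x[16] = 10; x[17] = 18; x[18] = 24; x[19] = 14; x[20] = 21; x[21] = 19; x[22] = 3; x[23] = 20; x[24] = 11; x[25] = 26; x[26] = 1; x[27] = 4; x[28] = 28.
The sequence repeats with period 28.
So x[5804] = x[0 + ((5804-0) mod 28)] = x[8] = 23.

23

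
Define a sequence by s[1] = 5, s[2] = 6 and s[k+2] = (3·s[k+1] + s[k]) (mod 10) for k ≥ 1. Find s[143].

2

We have s[1] = 5; s[2] = 6; s[3] = 3; s[4] = 5; s[5] = 8; s[6] = 9; s[7] = 5; s[8] = 4; s[9] = 7; s[10] = 5; s[11] = 2; s[12] = 1; s[13] = 5; s[14] = 6.
Since (s[13], s[14]) = (s[1], s[2]) = (5, 6) (two consecutive terms determine the rest), the sequence is periodic with period 12.
So s[143] = s[1 + ((143-1) mod 12)] = s[11] = 2.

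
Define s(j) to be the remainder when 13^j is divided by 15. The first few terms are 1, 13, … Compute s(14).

Computing terms: s(0) = 1, s(1) = 13, s(2) = 4, s(3) = 7, s(4) = 1.
Since s(4) = s(0) = 1, the sequence is periodic with period 4.
(14 - 0) mod 4 = 2, so s(14) = s(2) = 4.

4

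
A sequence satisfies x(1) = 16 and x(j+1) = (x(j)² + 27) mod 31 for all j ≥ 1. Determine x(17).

4

Listing terms: x(1) = 16; x(2) = 4; x(3) = 12; x(4) = 16.
The sequence repeats with period 3.
So x(17) = x(1 + ((17-1) mod 3)) = x(2) = 4.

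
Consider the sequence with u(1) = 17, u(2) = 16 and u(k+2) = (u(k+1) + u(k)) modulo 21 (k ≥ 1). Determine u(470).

Listing terms: u(1) = 17; u(2) = 16; u(3) = 12; u(4) = 7; u(5) = 19; u(6) = 5; u(7) = 3; u(8) = 8; u(9) = 11; u(10) = 19; u(11) = 9; u(12) = 7; u(13) = 16; u(14) = 2; u(15) = 18; u(16) = 20; u(17) = 17; u(18) = 16.
The sequence repeats with period 16.
(470 - 1) mod 16 = 5, so u(470) = u(6) = 5.

5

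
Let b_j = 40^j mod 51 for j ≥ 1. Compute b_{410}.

b_1 = 40, b_2 = 19, b_3 = 46, b_4 = 4, b_5 = 7, b_6 = 25, b_7 = 31, b_8 = 16, b_9 = 28, b_{10} = 49, b_{11} = 22, b_{12} = 13, b_{13} = 10, b_{14} = 43, b_{15} = 37, b_{16} = 1, b_{17} = 40.
Since b_{17} = b_1 = 40, the sequence is periodic with period 16.
So b_{410} = b_{1 + ((410-1) mod 16)} = b_{10} = 49.

49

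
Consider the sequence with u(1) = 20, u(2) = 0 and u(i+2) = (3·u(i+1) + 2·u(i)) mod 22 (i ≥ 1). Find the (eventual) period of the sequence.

30

u(1) = 20, u(2) = 0, u(3) = 18, u(4) = 10, u(5) = 0, u(6) = 20, u(7) = 16, u(8) = 0, u(9) = 10, u(10) = 8, u(11) = 0, u(12) = 16, u(13) = 4, u(14) = 0, u(15) = 8, u(16) = 2, u(17) = 0, u(18) = 4, u(19) = 12, u(20) = 0, u(21) = 2, u(22) = 6, u(23) = 0, u(24) = 12, u(25) = 14, u(26) = 0, u(27) = 6, u(28) = 18, u(29) = 0, u(30) = 14, u(31) = 20, u(32) = 0.
Since (u(31), u(32)) = (u(1), u(2)) = (20, 0) (two consecutive terms determine the rest), the sequence is periodic with period 30.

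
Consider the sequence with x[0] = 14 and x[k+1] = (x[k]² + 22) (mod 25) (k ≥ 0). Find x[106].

21

Listing terms: x[0] = 14; x[1] = 18; x[2] = 21; x[3] = 13; x[4] = 16; x[5] = 3; x[6] = 6; x[7] = 8; x[8] = 11; x[9] = 18.
Since x[9] = x[1] = 18, the sequence is eventually periodic: after a pre-period of length 1 it cycles with period 8.
For k ≥ 1, x[k] depends only on (k - 1) mod 8. (106 - 1) mod 8 = 1, so x[106] = x[2] = 21.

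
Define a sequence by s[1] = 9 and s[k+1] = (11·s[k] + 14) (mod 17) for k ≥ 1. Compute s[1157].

13

s[1] = 9, s[2] = 11, s[3] = 16, s[4] = 3, s[5] = 13, s[6] = 4, s[7] = 7, s[8] = 6, s[9] = 12, s[10] = 10, s[11] = 5, s[12] = 1, s[13] = 8, s[14] = 0, s[15] = 14, s[16] = 15, s[17] = 9.
The sequence repeats with period 16.
(1157 - 1) mod 16 = 4, so s[1157] = s[5] = 13.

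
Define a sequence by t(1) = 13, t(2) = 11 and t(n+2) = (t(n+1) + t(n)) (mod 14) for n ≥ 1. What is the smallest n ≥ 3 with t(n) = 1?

Listing terms: t(1) = 13, t(2) = 11, t(3) = 10, t(4) = 7, t(5) = 3, t(6) = 10, t(7) = 13, t(8) = 9, t(9) = 8, t(10) = 3, t(11) = 11, t(12) = 0, t(13) = 11, t(14) = 11, t(15) = 8, t(16) = 5, t(17) = 13, t(18) = 4, t(19) = 3, t(20) = 7, t(21) = 10, t(22) = 3, t(23) = 13, t(24) = 2, t(25) = 1, t(26) = 3, t(27) = 4, t(28) = 7, t(29) = 11, t(30) = 4, t(31) = 1, t(32) = 5, t(33) = 6, t(34) = 11, t(35) = 3, t(36) = 0, t(37) = 3, t(38) = 3, t(39) = 6, t(40) = 9, t(41) = 1, t(42) = 10, t(43) = 11, t(44) = 7, t(45) = 4, t(46) = 11, t(47) = 1, t(48) = 12, t(49) = 13, t(50) = 11.
Since (t(49), t(50)) = (t(1), t(2)) = (13, 11) (two consecutive terms determine the rest), the sequence is periodic with period 48.
The value 1 first appears (with n ≥ 3) at t(25).

25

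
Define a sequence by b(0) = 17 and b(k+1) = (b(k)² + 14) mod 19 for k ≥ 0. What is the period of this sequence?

Listing terms: b(0) = 17; b(1) = 18; b(2) = 15; b(3) = 11; b(4) = 2; b(5) = 18.
Since b(5) = b(1) = 18, the sequence is eventually periodic: after a pre-period of length 1 it cycles with period 4.

4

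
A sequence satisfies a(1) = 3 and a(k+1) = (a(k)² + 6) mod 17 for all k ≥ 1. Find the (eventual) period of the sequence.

Computing terms: a(1) = 3, a(2) = 15, a(3) = 10, a(4) = 4, a(5) = 5, a(6) = 14, a(7) = 15.
Since a(7) = a(2) = 15, the sequence is eventually periodic: after a pre-period of length 1 it cycles with period 5.

5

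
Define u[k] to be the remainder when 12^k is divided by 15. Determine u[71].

3

Listing terms: u[0] = 1,  u[1] = 12,  u[2] = 9,  u[3] = 3,  u[4] = 6,  u[5] = 12.
Since u[5] = u[1] = 12, the sequence is eventually periodic: after a pre-period of length 1 it cycles with period 4.
For k ≥ 1, u[k] depends only on (k - 1) mod 4. (71 - 1) mod 4 = 2, so u[71] = u[3] = 3.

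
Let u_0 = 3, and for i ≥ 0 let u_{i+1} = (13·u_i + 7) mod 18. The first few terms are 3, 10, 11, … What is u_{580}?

We have u_0 = 3; u_1 = 10; u_2 = 11; u_3 = 6; u_4 = 13; u_5 = 14; u_6 = 9; u_7 = 16; u_8 = 17; u_9 = 12; u_{10} = 1; u_{11} = 2; u_{12} = 15; u_{13} = 4; u_{14} = 5; u_{15} = 0; u_{16} = 7; u_{17} = 8; u_{18} = 3.
Since u_{18} = u_0 = 3, the sequence is periodic with period 18.
So u_{580} = u_{0 + ((580-0) mod 18)} = u_4 = 13.

13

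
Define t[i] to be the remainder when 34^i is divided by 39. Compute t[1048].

1

t[0] = 1,  t[1] = 34,  t[2] = 25,  t[3] = 31,  t[4] = 1.
Since t[4] = t[0] = 1, the sequence is periodic with period 4.
(1048 - 0) mod 4 = 0, so t[1048] = t[0] = 1.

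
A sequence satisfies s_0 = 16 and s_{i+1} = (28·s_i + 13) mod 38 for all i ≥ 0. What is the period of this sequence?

9

s_0 = 16; s_1 = 5; s_2 = 1; s_3 = 3; s_4 = 21; s_5 = 31; s_6 = 7; s_7 = 19; s_8 = 13; s_9 = 35; s_{10} = 5.
Since s_{10} = s_1 = 5, the sequence is eventually periodic: after a pre-period of length 1 it cycles with period 9.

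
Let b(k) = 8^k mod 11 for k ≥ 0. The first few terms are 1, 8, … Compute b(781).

Listing terms: b(0) = 1; b(1) = 8; b(2) = 9; b(3) = 6; b(4) = 4; b(5) = 10; b(6) = 3; b(7) = 2; b(8) = 5; b(9) = 7; b(10) = 1.
The sequence repeats with period 10.
So b(781) = b(0 + ((781-0) mod 10)) = b(1) = 8.

8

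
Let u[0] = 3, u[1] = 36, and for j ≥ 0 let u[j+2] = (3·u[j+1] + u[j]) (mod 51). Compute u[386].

9

Listing terms: u[0] = 3; u[1] = 36; u[2] = 9; u[3] = 12; u[4] = 45; u[5] = 45; u[6] = 27; u[7] = 24; u[8] = 48; u[9] = 15; u[10] = 42; u[11] = 39; u[12] = 6; u[13] = 6; u[14] = 24; u[15] = 27; u[16] = 3; u[17] = 36.
The sequence repeats with period 16.
So u[386] = u[0 + ((386-0) mod 16)] = u[2] = 9.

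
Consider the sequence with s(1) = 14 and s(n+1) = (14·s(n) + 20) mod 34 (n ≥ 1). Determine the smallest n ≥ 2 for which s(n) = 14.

17

Computing terms: s(1) = 14; s(2) = 12; s(3) = 18; s(4) = 0; s(5) = 20; s(6) = 28; s(7) = 4; s(8) = 8; s(9) = 30; s(10) = 32; s(11) = 26; s(12) = 10; s(13) = 24; s(14) = 16; s(15) = 6; s(16) = 2; s(17) = 14.
Since s(17) = s(1) = 14, the sequence is periodic with period 16.
The value 14 next appears (with n ≥ 2) at s(17).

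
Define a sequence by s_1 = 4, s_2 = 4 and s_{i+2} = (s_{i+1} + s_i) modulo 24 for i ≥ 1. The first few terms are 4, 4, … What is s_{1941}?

8

s_1 = 4,  s_2 = 4,  s_3 = 8,  s_4 = 12,  s_5 = 20,  s_6 = 8,  s_7 = 4,  s_8 = 12,  s_9 = 16,  s_{10} = 4,  s_{11} = 20,  s_{12} = 0,  s_{13} = 20,  s_{14} = 20,  s_{15} = 16,  s_{16} = 12,  s_{17} = 4,  s_{18} = 16,  s_{19} = 20,  s_{20} = 12,  s_{21} = 8,  s_{22} = 20,  s_{23} = 4,  s_{24} = 0,  s_{25} = 4,  s_{26} = 4.
Since (s_{25}, s_{26}) = (s_1, s_2) = (4, 4) (two consecutive terms determine the rest), the sequence is periodic with period 24.
So s_{1941} = s_{1 + ((1941-1) mod 24)} = s_{21} = 8.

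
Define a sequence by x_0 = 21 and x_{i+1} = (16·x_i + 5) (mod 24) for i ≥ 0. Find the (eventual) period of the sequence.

We have x_0 = 21,  x_1 = 5,  x_2 = 13,  x_3 = 21.
The sequence repeats with period 3.

3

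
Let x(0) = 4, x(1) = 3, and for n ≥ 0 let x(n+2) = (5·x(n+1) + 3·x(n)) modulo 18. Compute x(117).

0

Computing terms: x(0) = 4, x(1) = 3, x(2) = 9, x(3) = 0, x(4) = 9, x(5) = 9, x(6) = 0.
Since (x(5), x(6)) = (x(2), x(3)) = (9, 0) (two consecutive terms determine the rest), the sequence is eventually periodic: after a pre-period of length 2 it cycles with period 3.
For n ≥ 2, x(n) depends only on (n - 2) mod 3. (117 - 2) mod 3 = 1, so x(117) = x(3) = 0.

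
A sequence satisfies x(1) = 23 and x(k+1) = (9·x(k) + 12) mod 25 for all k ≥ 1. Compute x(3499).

Computing terms: x(1) = 23,  x(2) = 19,  x(3) = 8,  x(4) = 9,  x(5) = 18,  x(6) = 24,  x(7) = 3,  x(8) = 14,  x(9) = 13,  x(10) = 4,  x(11) = 23.
The sequence repeats with period 10.
(3499 - 1) mod 10 = 8, so x(3499) = x(9) = 13.

13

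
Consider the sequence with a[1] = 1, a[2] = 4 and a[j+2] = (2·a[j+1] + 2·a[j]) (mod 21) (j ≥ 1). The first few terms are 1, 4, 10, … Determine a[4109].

1

Computing terms: a[1] = 1; a[2] = 4; a[3] = 10; a[4] = 7; a[5] = 13; a[6] = 19; a[7] = 1; a[8] = 19; a[9] = 19; a[10] = 13; a[11] = 1; a[12] = 7; a[13] = 16; a[14] = 4; a[15] = 19; a[16] = 4; a[17] = 4; a[18] = 16; a[19] = 19; a[20] = 7; a[21] = 10; a[22] = 13; a[23] = 4; a[24] = 13; a[25] = 13; a[26] = 10; a[27] = 4; a[28] = 7; a[29] = 1; a[30] = 16; a[31] = 13; a[32] = 16; a[33] = 16; a[34] = 1; a[35] = 13; a[36] = 7; a[37] = 19; a[38] = 10; a[39] = 16; a[40] = 10; a[41] = 10; a[42] = 19; a[43] = 16; a[44] = 7; a[45] = 4; a[46] = 1; a[47] = 10; a[48] = 1; a[49] = 1; a[50] = 4.
Since (a[49], a[50]) = (a[1], a[2]) = (1, 4) (two consecutive terms determine the rest), the sequence is periodic with period 48.
So a[4109] = a[1 + ((4109-1) mod 48)] = a[29] = 1.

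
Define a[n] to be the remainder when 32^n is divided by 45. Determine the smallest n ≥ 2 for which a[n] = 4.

10

a[1] = 32, a[2] = 34, a[3] = 8, a[4] = 31, a[5] = 2, a[6] = 19, a[7] = 23, a[8] = 16, a[9] = 17, a[10] = 4, a[11] = 38, a[12] = 1, a[13] = 32.
Since a[13] = a[1] = 32, the sequence is periodic with period 12.
The value 4 first appears (with n ≥ 2) at a[10].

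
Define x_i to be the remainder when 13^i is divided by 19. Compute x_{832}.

We have x_1 = 13; x_2 = 17; x_3 = 12; x_4 = 4; x_5 = 14; x_6 = 11; x_7 = 10; x_8 = 16; x_9 = 18; x_{10} = 6; x_{11} = 2; x_{12} = 7; x_{13} = 15; x_{14} = 5; x_{15} = 8; x_{16} = 9; x_{17} = 3; x_{18} = 1; x_{19} = 13.
The sequence repeats with period 18.
So x_{832} = x_{1 + ((832-1) mod 18)} = x_4 = 4.

4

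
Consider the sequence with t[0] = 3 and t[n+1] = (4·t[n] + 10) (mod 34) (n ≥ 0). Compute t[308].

20

Computing terms: t[0] = 3,  t[1] = 22,  t[2] = 30,  t[3] = 28,  t[4] = 20,  t[5] = 22.
Since t[5] = t[1] = 22, the sequence is eventually periodic: after a pre-period of length 1 it cycles with period 4.
For n ≥ 1, t[n] depends only on (n - 1) mod 4. (308 - 1) mod 4 = 3, so t[308] = t[4] = 20.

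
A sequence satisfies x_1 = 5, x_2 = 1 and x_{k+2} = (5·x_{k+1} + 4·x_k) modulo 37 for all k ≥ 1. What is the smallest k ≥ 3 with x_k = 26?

We have x_1 = 5, x_2 = 1, x_3 = 25, x_4 = 18, x_5 = 5, x_6 = 23, x_7 = 24, x_8 = 27, x_9 = 9, x_{10} = 5, x_{11} = 24, x_{12} = 29, x_{13} = 19, x_{14} = 26, x_{15} = 21, x_{16} = 24, x_{17} = 19, x_{18} = 6, x_{19} = 32, x_{20} = 36, x_{21} = 12, x_{22} = 19, x_{23} = 32, x_{24} = 14, x_{25} = 13, x_{26} = 10, x_{27} = 28, x_{28} = 32, x_{29} = 13, x_{30} = 8, x_{31} = 18, x_{32} = 11, x_{33} = 16, x_{34} = 13, x_{35} = 18, x_{36} = 31, x_{37} = 5, x_{38} = 1.
The sequence repeats with period 36.
The value 26 first appears (with k ≥ 3) at x_{14}.

14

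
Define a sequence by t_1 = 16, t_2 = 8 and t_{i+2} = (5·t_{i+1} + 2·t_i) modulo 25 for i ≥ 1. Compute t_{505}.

Listing terms: t_1 = 16; t_2 = 8; t_3 = 22; t_4 = 1; t_5 = 24; t_6 = 22; t_7 = 8; t_8 = 9; t_9 = 11; t_{10} = 23; t_{11} = 12; t_{12} = 6; t_{13} = 4; t_{14} = 7; t_{15} = 18; t_{16} = 4; t_{17} = 6; t_{18} = 13; t_{19} = 2; t_{20} = 11; t_{21} = 9; t_{22} = 17; t_{23} = 3; t_{24} = 24; t_{25} = 1; t_{26} = 3; t_{27} = 17; t_{28} = 16; t_{29} = 14; t_{30} = 2; t_{31} = 13; t_{32} = 19; t_{33} = 21; t_{34} = 18; t_{35} = 7; t_{36} = 21; t_{37} = 19; t_{38} = 12; t_{39} = 23; t_{40} = 14; t_{41} = 16; t_{42} = 8.
Since (t_{41}, t_{42}) = (t_1, t_2) = (16, 8) (two consecutive terms determine the rest), the sequence is periodic with period 40.
(505 - 1) mod 40 = 24, so t_{505} = t_{25} = 1.

1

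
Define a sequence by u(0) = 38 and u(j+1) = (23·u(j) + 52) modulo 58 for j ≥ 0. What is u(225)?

We have u(0) = 38; u(1) = 56; u(2) = 6; u(3) = 16; u(4) = 14; u(5) = 26; u(6) = 12; u(7) = 38.
The sequence repeats with period 7.
So u(225) = u(0 + ((225-0) mod 7)) = u(1) = 56.

56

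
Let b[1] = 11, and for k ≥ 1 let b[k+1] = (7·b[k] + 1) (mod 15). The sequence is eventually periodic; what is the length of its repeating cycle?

12

Computing terms: b[1] = 11,  b[2] = 3,  b[3] = 7,  b[4] = 5,  b[5] = 6,  b[6] = 13,  b[7] = 2,  b[8] = 0,  b[9] = 1,  b[10] = 8,  b[11] = 12,  b[12] = 10,  b[13] = 11.
Since b[13] = b[1] = 11, the sequence is periodic with period 12.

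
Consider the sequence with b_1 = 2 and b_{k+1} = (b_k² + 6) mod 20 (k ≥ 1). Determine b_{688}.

2

Listing terms: b_1 = 2,  b_2 = 10,  b_3 = 6,  b_4 = 2.
The sequence repeats with period 3.
(688 - 1) mod 3 = 0, so b_{688} = b_1 = 2.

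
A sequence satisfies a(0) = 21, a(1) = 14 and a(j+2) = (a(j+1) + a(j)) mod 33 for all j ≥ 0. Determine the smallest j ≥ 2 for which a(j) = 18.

Computing terms: a(0) = 21,  a(1) = 14,  a(2) = 2,  a(3) = 16,  a(4) = 18,  a(5) = 1,  a(6) = 19,  a(7) = 20,  a(8) = 6,  a(9) = 26,  a(10) = 32,  a(11) = 25,  a(12) = 24,  a(13) = 16,  a(14) = 7,  a(15) = 23,  a(16) = 30,  a(17) = 20,  a(18) = 17,  a(19) = 4,  a(20) = 21,  a(21) = 25,  a(22) = 13,  a(23) = 5,  a(24) = 18,  a(25) = 23,  a(26) = 8,  a(27) = 31,  a(28) = 6,  a(29) = 4,  a(30) = 10,  a(31) = 14,  a(32) = 24,  a(33) = 5,  a(34) = 29,  a(35) = 1,  a(36) = 30,  a(37) = 31,  a(38) = 28,  a(39) = 26,  a(40) = 21,  a(41) = 14.
Since (a(40), a(41)) = (a(0), a(1)) = (21, 14) (two consecutive terms determine the rest), the sequence is periodic with period 40.
The value 18 first appears (with j ≥ 2) at a(4).

4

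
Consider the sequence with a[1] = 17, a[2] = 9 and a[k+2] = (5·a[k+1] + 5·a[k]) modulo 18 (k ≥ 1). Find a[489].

We have a[1] = 17, a[2] = 9, a[3] = 4, a[4] = 11, a[5] = 3, a[6] = 16, a[7] = 5, a[8] = 15, a[9] = 10, a[10] = 17, a[11] = 9.
The sequence repeats with period 9.
(489 - 1) mod 9 = 2, so a[489] = a[3] = 4.

4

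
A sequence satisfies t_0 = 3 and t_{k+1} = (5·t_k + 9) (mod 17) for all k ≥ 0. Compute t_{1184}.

3

Listing terms: t_0 = 3,  t_1 = 7,  t_2 = 10,  t_3 = 8,  t_4 = 15,  t_5 = 16,  t_6 = 4,  t_7 = 12,  t_8 = 1,  t_9 = 14,  t_{10} = 11,  t_{11} = 13,  t_{12} = 6,  t_{13} = 5,  t_{14} = 0,  t_{15} = 9,  t_{16} = 3.
The sequence repeats with period 16.
(1184 - 0) mod 16 = 0, so t_{1184} = t_0 = 3.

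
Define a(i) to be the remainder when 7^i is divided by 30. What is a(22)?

19

a(0) = 1; a(1) = 7; a(2) = 19; a(3) = 13; a(4) = 1.
The sequence repeats with period 4.
(22 - 0) mod 4 = 2, so a(22) = a(2) = 19.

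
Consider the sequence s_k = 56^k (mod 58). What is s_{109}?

18

Listing terms: s_0 = 1; s_1 = 56; s_2 = 4; s_3 = 50; s_4 = 16; s_5 = 26; s_6 = 6; s_7 = 46; s_8 = 24; s_9 = 10; s_{10} = 38; s_{11} = 40; s_{12} = 36; s_{13} = 44; s_{14} = 28; s_{15} = 2; s_{16} = 54; s_{17} = 8; s_{18} = 42; s_{19} = 32; s_{20} = 52; s_{21} = 12; s_{22} = 34; s_{23} = 48; s_{24} = 20; s_{25} = 18; s_{26} = 22; s_{27} = 14; s_{28} = 30; s_{29} = 56.
Since s_{29} = s_1 = 56, the sequence is eventually periodic: after a pre-period of length 1 it cycles with period 28.
For k ≥ 1, s_k depends only on (k - 1) mod 28. (109 - 1) mod 28 = 24, so s_{109} = s_{25} = 18.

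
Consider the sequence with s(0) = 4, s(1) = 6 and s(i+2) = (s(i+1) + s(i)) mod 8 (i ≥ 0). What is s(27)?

s(0) = 4; s(1) = 6; s(2) = 2; s(3) = 0; s(4) = 2; s(5) = 2; s(6) = 4; s(7) = 6.
Since (s(6), s(7)) = (s(0), s(1)) = (4, 6) (two consecutive terms determine the rest), the sequence is periodic with period 6.
(27 - 0) mod 6 = 3, so s(27) = s(3) = 0.

0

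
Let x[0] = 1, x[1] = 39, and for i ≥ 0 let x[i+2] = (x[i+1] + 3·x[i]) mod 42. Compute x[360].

15

Listing terms: x[0] = 1,  x[1] = 39,  x[2] = 0,  x[3] = 33,  x[4] = 33,  x[5] = 6,  x[6] = 21,  x[7] = 39,  x[8] = 18,  x[9] = 9,  x[10] = 21,  x[11] = 6,  x[12] = 27,  x[13] = 3,  x[14] = 0,  x[15] = 9,  x[16] = 9,  x[17] = 36,  x[18] = 21,  x[19] = 3,  x[20] = 24,  x[21] = 33,  x[22] = 21,  x[23] = 36,  x[24] = 15,  x[25] = 39,  x[26] = 0.
Since (x[25], x[26]) = (x[1], x[2]) = (39, 0) (two consecutive terms determine the rest), the sequence is eventually periodic: after a pre-period of length 1 it cycles with period 24.
For i ≥ 1, x[i] depends only on (i - 1) mod 24. (360 - 1) mod 24 = 23, so x[360] = x[24] = 15.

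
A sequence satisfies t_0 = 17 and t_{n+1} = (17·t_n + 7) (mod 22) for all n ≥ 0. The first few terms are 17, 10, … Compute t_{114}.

We have t_0 = 17, t_1 = 10, t_2 = 1, t_3 = 2, t_4 = 19, t_5 = 0, t_6 = 7, t_7 = 16, t_8 = 15, t_9 = 20, t_{10} = 17.
The sequence repeats with period 10.
So t_{114} = t_{0 + ((114-0) mod 10)} = t_4 = 19.

19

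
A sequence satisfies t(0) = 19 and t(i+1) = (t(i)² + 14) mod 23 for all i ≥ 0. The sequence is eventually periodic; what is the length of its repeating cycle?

Computing terms: t(0) = 19, t(1) = 7, t(2) = 17, t(3) = 4, t(4) = 7.
Since t(4) = t(1) = 7, the sequence is eventually periodic: after a pre-period of length 1 it cycles with period 3.

3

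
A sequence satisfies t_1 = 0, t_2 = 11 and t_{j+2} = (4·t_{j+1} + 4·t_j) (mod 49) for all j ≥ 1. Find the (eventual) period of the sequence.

We have t_1 = 0,  t_2 = 11,  t_3 = 44,  t_4 = 24,  t_5 = 27,  t_6 = 8,  t_7 = 42,  t_8 = 4,  t_9 = 37,  t_{10} = 17,  t_{11} = 20,  t_{12} = 1,  t_{13} = 35,  t_{14} = 46,  t_{15} = 30,  t_{16} = 10,  t_{17} = 13,  t_{18} = 43,  t_{19} = 28,  t_{20} = 39,  t_{21} = 23,  t_{22} = 3,  t_{23} = 6,  t_{24} = 36,  t_{25} = 21,  t_{26} = 32,  t_{27} = 16,  t_{28} = 45,  t_{29} = 48,  t_{30} = 29,  t_{31} = 14,  t_{32} = 25,  t_{33} = 9,  t_{34} = 38,  t_{35} = 41,  t_{36} = 22,  t_{37} = 7,  t_{38} = 18,  t_{39} = 2,  t_{40} = 31,  t_{41} = 34,  t_{42} = 15,  t_{43} = 0,  t_{44} = 11.
The sequence repeats with period 42.

42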